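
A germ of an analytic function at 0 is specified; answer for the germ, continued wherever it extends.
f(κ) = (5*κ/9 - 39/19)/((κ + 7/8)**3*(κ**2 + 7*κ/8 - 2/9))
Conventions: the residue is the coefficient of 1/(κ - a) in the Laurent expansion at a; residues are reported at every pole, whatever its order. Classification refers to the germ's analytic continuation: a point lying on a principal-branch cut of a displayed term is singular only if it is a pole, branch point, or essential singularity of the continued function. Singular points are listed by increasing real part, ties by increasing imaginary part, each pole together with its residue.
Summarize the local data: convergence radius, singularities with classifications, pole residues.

Denominator factor (κ + 7/8)^3: pole of order 3 at -7/8, modulus 7/8.
Denominator factor (κ**2 + 7*κ/8 - 2/9): discriminant 953/576, real irrational roots -7/16 + (1/48)*sqrt(953) and -7/16 - (1/48)*sqrt(953); poles of order 1, moduli -7/16 + (1/48)*sqrt(953) and 7/16 + (1/48)*sqrt(953).
The radius of convergence is the smallest modulus among the singular points: -7/16 + (1/48)*sqrt(953).
The factor κ**2 + 7*κ/8 - 2/9 splits as (κ - a)(κ - a') with a = -7/16 - (1/48)*sqrt(953), a' = -7/16 + (1/48)*sqrt(953). At the order-1 pole a set g(κ) = (κ - a)*f(κ) = [(5*κ/9 - 39/19)/(κ + 7/8)**3] / (κ - a').
Simple pole: residue = g(a) at a = -7/16 - (1/48)*sqrt(953), which is -18551313/155648 - (566954085/148332544)*sqrt(953).
At the order-3 pole -7/8 set g(κ) = (κ - (-7/8))^3*f(κ) = (5*κ/9 - 39/19)/(κ**2 + 7*κ/8 - 2/9).
Order-3 pole: residue = g''(a)/2; g''(-7/8) = 18551313/38912, so the residue is 18551313/77824.
The factor κ**2 + 7*κ/8 - 2/9 splits as (κ - a)(κ - a') with a = -7/16 + (1/48)*sqrt(953), a' = -7/16 - (1/48)*sqrt(953). At the order-1 pole a set g(κ) = (κ - a)*f(κ) = [(5*κ/9 - 39/19)/(κ + 7/8)**3] / (κ - a').
Simple pole: residue = g(a) at a = -7/16 + (1/48)*sqrt(953), which is -18551313/155648 + (566954085/148332544)*sqrt(953).
List the singular points by increasing real part (a conjugate pair: the negative imaginary part first).

Radius of convergence at 0: -7/16 + (1/48)*sqrt(953).
At -7/16 - (1/48)*sqrt(953): a pole of order 1; residue -18551313/155648 - (566954085/148332544)*sqrt(953).
At -7/8: a pole of order 3; residue 18551313/77824.
At -7/16 + (1/48)*sqrt(953): a pole of order 1; residue -18551313/155648 + (566954085/148332544)*sqrt(953).


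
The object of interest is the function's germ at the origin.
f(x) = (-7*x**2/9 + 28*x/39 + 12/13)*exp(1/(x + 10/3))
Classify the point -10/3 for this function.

The point is an essential singularity.

The exponent 1/(x - (-10/3)) has a pole at -10/3, so exp(1/(x - (-10/3))) takes every nonzero value near it: an essential singularity (not a pole of any order).


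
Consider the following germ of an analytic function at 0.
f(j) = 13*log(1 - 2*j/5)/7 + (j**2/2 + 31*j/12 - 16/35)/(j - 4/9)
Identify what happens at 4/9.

The denominator factor j - 4/9 vanishes at 4/9 and appears to the power 1; the numerator there equals 2239/2835, nonzero, and no other factor vanishes.
The branch terms are analytic at this point.
Hence a pole whose order is the multiplicity, 1.

The point is a pole of order 1.


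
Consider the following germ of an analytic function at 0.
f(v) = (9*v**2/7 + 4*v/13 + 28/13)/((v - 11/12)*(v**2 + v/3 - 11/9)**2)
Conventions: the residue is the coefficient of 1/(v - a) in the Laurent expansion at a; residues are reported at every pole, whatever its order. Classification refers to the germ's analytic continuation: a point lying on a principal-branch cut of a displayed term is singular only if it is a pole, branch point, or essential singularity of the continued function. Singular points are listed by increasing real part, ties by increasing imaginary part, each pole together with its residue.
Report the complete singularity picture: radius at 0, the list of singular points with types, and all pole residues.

Radius of convergence at 0: 11/12.
At -1/6 - (1/2)*sqrt(5): a pole of order 2; residue -3317544/11011 + (7413248/55055)*sqrt(5).
At 11/12: a pole of order 1; residue 6635088/11011.
At -1/6 + (1/2)*sqrt(5): a pole of order 2; residue -3317544/11011 - (7413248/55055)*sqrt(5).

Denominator factor (v**2 + v/3 - 11/9)^2: discriminant 5, real irrational roots -1/6 + (1/2)*sqrt(5) and -1/6 - (1/2)*sqrt(5); poles of order 2, moduli -1/6 + (1/2)*sqrt(5) and 1/6 + (1/2)*sqrt(5).
Denominator factor (v - 11/12): pole of order 1 at 11/12, modulus 11/12.
The radius of convergence is the smallest modulus among the singular points: 11/12.
The factor v**2 + v/3 - 11/9 splits as (v - a)(v - a') with a = -1/6 - (1/2)*sqrt(5), a' = -1/6 + (1/2)*sqrt(5). At the order-2 pole a set g(v) = (v - a)^2*f(v) = [(9*v**2/7 + 4*v/13 + 28/13)/(v - 11/12)] / (v - a')^2.
Order-2 pole: residue = g'(a); g'(-1/6 - (1/2)*sqrt(5)) = -3317544/11011 + (7413248/55055)*sqrt(5), so the residue is -3317544/11011 + (7413248/55055)*sqrt(5).
At the order-1 pole 11/12 set g(v) = (v - (11/12))*f(v) = (9*v**2/7 + 4*v/13 + 28/13)/(v**2 + v/3 - 11/9)**2.
Simple pole: residue = g(a) at a = 11/12, which is 6635088/11011.
The factor v**2 + v/3 - 11/9 splits as (v - a)(v - a') with a = -1/6 + (1/2)*sqrt(5), a' = -1/6 - (1/2)*sqrt(5). At the order-2 pole a set g(v) = (v - a)^2*f(v) = [(9*v**2/7 + 4*v/13 + 28/13)/(v - 11/12)] / (v - a')^2.
Order-2 pole: residue = g'(a); g'(-1/6 + (1/2)*sqrt(5)) = -3317544/11011 - (7413248/55055)*sqrt(5), so the residue is -3317544/11011 - (7413248/55055)*sqrt(5).
List the singular points by increasing real part (a conjugate pair: the negative imaginary part first).


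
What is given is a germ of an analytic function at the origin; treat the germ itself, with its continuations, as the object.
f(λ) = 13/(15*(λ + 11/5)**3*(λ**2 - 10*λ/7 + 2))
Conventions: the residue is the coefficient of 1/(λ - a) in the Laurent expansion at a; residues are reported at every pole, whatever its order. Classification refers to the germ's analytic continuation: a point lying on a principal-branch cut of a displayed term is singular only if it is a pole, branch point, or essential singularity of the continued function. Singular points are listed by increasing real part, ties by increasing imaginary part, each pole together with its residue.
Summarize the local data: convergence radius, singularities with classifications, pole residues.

Denominator factor (λ**2 - 10*λ/7 + 2): discriminant -292/49, complex-conjugate roots (5/7) + ((1/7)*sqrt(73))*i and (5/7) - ((1/7)*sqrt(73))*i; poles of order 1, moduli sqrt(2) and sqrt(2).
Denominator factor (λ + 11/5)^3: pole of order 3 at -11/5, modulus 11/5.
The radius of convergence is the smallest modulus among the singular points: sqrt(2).
At the order-3 pole -11/5 set g(λ) = (λ - (-11/5))^3*f(λ) = 13/(15*(λ**2 - 10*λ/7 + 2)).
Order-3 pole: residue = g''(a)/2; g''(-11/5) = 668554250/15995579169, so the residue is 334277125/15995579169.
The factor λ**2 - 10*λ/7 + 2 splits as (λ - a)(λ - a') with a = (5/7) - ((1/7)*sqrt(73))*i, a' = (5/7) + ((1/7)*sqrt(73))*i. At the order-1 pole a set g(λ) = (λ - a)*f(λ) = [13/(15*(λ + 11/5)**3)] / (λ - a').
Simple pole: residue = g(a) at a = (5/7) - ((1/7)*sqrt(73))*i, which is (-334277125/31991158338) + ((190629075/389225759779)*sqrt(73))*i.
The factor λ**2 - 10*λ/7 + 2 splits as (λ - a)(λ - a') with a = (5/7) + ((1/7)*sqrt(73))*i, a' = (5/7) - ((1/7)*sqrt(73))*i. At the order-1 pole a set g(λ) = (λ - a)*f(λ) = [13/(15*(λ + 11/5)**3)] / (λ - a').
Simple pole: residue = g(a) at a = (5/7) + ((1/7)*sqrt(73))*i, which is (-334277125/31991158338) - ((190629075/389225759779)*sqrt(73))*i.
List the singular points by increasing real part (a conjugate pair: the negative imaginary part first).

Radius of convergence at 0: sqrt(2).
At -11/5: a pole of order 3; residue 334277125/15995579169.
At (5/7) - ((1/7)*sqrt(73))*i: a pole of order 1; residue (-334277125/31991158338) + ((190629075/389225759779)*sqrt(73))*i.
At (5/7) + ((1/7)*sqrt(73))*i: a pole of order 1; residue (-334277125/31991158338) - ((190629075/389225759779)*sqrt(73))*i.


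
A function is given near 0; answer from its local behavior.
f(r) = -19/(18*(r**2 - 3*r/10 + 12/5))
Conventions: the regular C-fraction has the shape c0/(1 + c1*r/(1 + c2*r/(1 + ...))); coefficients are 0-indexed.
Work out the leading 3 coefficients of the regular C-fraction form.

Taylor coefficients (expand at 0): a_0 = -95/216, a_1 = -95/1728, a_2 = 7315/41472.
c0 = a_0 = -95/216. Peel one level at a time: if S = 1 + c*r/S' with S'(0) = 1, then c is the r-coefficient of S and S' = c*r/(S - 1).
S_1 = c0/f = 1 + (-1/8)*r + (5/12)*r^2 + ...; c1 = -1/8.
S_2 = c1*r/(S_1 - 1) = 1 + (10/3)*r + ...; c2 = 10/3.

The regular C-fraction coefficients are [-95/216, -1/8, 10/3].


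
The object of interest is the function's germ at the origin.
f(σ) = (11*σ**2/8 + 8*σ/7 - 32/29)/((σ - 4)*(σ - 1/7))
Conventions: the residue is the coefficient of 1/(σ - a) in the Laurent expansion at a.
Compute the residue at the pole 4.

The residue is 5170/783.

At the order-1 pole 4 set g(σ) = (σ - (4))*f(σ) = (11*σ**2/8 + 8*σ/7 - 32/29)/(σ - 1/7).
Simple pole: residue = g(a) at a = 4, which is 5170/783.


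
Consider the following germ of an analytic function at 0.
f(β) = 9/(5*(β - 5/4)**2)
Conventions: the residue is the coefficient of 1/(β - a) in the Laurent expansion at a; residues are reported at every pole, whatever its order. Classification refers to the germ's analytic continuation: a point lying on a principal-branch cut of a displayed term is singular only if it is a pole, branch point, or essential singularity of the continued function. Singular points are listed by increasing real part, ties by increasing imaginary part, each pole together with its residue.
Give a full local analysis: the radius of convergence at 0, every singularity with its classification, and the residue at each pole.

Radius of convergence at 0: 5/4.
At 5/4: a pole of order 2; residue 0.

Denominator factor (β - 5/4)^2: pole of order 2 at 5/4, modulus 5/4.
The radius of convergence is the smallest modulus among the singular points: 5/4.
At the order-2 pole 5/4 set g(β) = (β - (5/4))^2*f(β) = 9/5.
Order-2 pole: residue = g'(a); g'(5/4) = 0, so the residue is 0.


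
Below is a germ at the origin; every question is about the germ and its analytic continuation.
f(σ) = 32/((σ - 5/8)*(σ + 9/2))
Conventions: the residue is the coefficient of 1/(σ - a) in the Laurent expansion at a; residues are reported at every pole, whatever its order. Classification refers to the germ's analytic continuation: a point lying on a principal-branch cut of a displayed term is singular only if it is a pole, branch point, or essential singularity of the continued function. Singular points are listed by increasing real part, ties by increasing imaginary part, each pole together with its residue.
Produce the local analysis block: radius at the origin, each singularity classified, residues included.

Radius of convergence at 0: 5/8.
At -9/2: a pole of order 1; residue -256/41.
At 5/8: a pole of order 1; residue 256/41.

Denominator factor (σ + 9/2): pole of order 1 at -9/2, modulus 9/2.
Denominator factor (σ - 5/8): pole of order 1 at 5/8, modulus 5/8.
The radius of convergence is the smallest modulus among the singular points: 5/8.
At the order-1 pole -9/2 set g(σ) = (σ - (-9/2))*f(σ) = 32/(σ - 5/8).
Simple pole: residue = g(a) at a = -9/2, which is -256/41.
At the order-1 pole 5/8 set g(σ) = (σ - (5/8))*f(σ) = 32/(σ + 9/2).
Simple pole: residue = g(a) at a = 5/8, which is 256/41.
List the singular points by increasing real part (a conjugate pair: the negative imaginary part first).


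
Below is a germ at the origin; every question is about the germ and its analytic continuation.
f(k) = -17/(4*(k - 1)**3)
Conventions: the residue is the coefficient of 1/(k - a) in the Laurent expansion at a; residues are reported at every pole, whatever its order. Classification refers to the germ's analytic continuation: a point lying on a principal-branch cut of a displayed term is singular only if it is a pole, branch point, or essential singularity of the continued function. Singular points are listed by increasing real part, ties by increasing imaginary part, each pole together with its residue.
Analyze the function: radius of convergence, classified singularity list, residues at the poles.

Denominator factor (k - 1)^3: pole of order 3 at 1, modulus 1.
The radius of convergence is the smallest modulus among the singular points: 1.
At the order-3 pole 1 set g(k) = (k - (1))^3*f(k) = -17/4.
Order-3 pole: residue = g''(a)/2; g''(1) = 0, so the residue is 0.

Radius of convergence at 0: 1.
At 1: a pole of order 3; residue 0.


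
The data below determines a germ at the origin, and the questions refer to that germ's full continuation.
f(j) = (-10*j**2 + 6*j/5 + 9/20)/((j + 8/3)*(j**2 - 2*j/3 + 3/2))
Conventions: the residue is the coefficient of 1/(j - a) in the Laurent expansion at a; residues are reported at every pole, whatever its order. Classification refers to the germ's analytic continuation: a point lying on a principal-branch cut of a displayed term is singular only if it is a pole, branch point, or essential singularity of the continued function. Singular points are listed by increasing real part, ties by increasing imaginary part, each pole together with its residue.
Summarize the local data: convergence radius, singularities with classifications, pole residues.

Denominator factor (j**2 - 2*j/3 + 3/2): discriminant -50/9, complex-conjugate roots (1/3) + ((5/6)*sqrt(2))*i and (1/3) - ((5/6)*sqrt(2))*i; poles of order 1, moduli (1/2)*sqrt(6) and (1/2)*sqrt(6).
Denominator factor (j + 8/3): pole of order 1 at -8/3, modulus 8/3.
The radius of convergence is the smallest modulus among the singular points: (1/2)*sqrt(6).
At the order-1 pole -8/3 set g(j) = (j - (-8/3))*f(j) = (-10*j**2 + 6*j/5 + 9/20)/(j**2 - 2*j/3 + 3/2).
Simple pole: residue = g(a) at a = -8/3, which is -2659/374.
The factor j**2 - 2*j/3 + 3/2 splits as (j - a)(j - a') with a = (1/3) - ((5/6)*sqrt(2))*i, a' = (1/3) + ((5/6)*sqrt(2))*i. At the order-1 pole a set g(j) = (j - a)*f(j) = [(-10*j**2 + 6*j/5 + 9/20)/(j + 8/3)] / (j - a').
Simple pole: residue = g(a) at a = (1/3) - ((5/6)*sqrt(2))*i, which is (-1081/748) + ((17977/18700)*sqrt(2))*i.
The factor j**2 - 2*j/3 + 3/2 splits as (j - a)(j - a') with a = (1/3) + ((5/6)*sqrt(2))*i, a' = (1/3) - ((5/6)*sqrt(2))*i. At the order-1 pole a set g(j) = (j - a)*f(j) = [(-10*j**2 + 6*j/5 + 9/20)/(j + 8/3)] / (j - a').
Simple pole: residue = g(a) at a = (1/3) + ((5/6)*sqrt(2))*i, which is (-1081/748) - ((17977/18700)*sqrt(2))*i.
List the singular points by increasing real part (a conjugate pair: the negative imaginary part first).

Radius of convergence at 0: (1/2)*sqrt(6).
At -8/3: a pole of order 1; residue -2659/374.
At (1/3) - ((5/6)*sqrt(2))*i: a pole of order 1; residue (-1081/748) + ((17977/18700)*sqrt(2))*i.
At (1/3) + ((5/6)*sqrt(2))*i: a pole of order 1; residue (-1081/748) - ((17977/18700)*sqrt(2))*i.


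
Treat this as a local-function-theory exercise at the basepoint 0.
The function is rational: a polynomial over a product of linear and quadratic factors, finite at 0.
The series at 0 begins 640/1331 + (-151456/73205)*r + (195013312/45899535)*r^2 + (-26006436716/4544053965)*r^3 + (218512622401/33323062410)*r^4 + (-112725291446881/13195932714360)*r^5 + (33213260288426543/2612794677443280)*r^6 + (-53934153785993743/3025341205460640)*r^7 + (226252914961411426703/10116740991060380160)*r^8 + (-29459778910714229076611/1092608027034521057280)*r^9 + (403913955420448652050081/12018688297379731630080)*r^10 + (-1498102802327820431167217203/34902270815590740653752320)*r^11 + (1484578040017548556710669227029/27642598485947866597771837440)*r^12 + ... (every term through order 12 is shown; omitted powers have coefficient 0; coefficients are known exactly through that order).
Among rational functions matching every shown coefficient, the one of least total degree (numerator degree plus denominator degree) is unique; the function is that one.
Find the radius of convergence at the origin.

No rational of total degree below 11 reproduces all 13 coefficients; solving the [2/9] Pade equations on them gives f(r) = (-21*r**2/38 + 11*r/40 + 5/4)/((r + 11/12)**3*(r**2 + 5*r/8 + 3/2)**3), whose expansion matches every shown term.
Denominator factor (r**2 + 5*r/8 + 3/2)^3: discriminant -359/64, complex-conjugate roots (-5/16) + ((1/16)*sqrt(359))*i and (-5/16) - ((1/16)*sqrt(359))*i; poles of order 3, moduli (1/2)*sqrt(6) and (1/2)*sqrt(6).
Denominator factor (r + 11/12)^3: pole of order 3 at -11/12, modulus 11/12.
The radius of convergence is the smallest modulus among the singular points: 11/12.

The radius of convergence is 11/12.


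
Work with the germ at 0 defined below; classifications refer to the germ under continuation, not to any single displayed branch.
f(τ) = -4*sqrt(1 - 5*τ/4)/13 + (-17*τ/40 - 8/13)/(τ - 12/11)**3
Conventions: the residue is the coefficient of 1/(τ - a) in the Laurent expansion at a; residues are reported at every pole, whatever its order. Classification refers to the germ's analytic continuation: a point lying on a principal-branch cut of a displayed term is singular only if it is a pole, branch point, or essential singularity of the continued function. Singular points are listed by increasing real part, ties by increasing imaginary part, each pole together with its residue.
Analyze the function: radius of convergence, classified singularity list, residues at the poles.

Denominator factor (τ - 12/11)^3: pole of order 3 at 12/11, modulus 12/11.
Branch term (-4/13)*sqrt(1 - τ/(4/5)): its argument vanishes at τ = 4/5, a square-root branch point, modulus 4/5.
The radius of convergence is the smallest modulus among the singular points: 4/5.
The branch term is analytic at 12/11 and contributes nothing to the residue; only the rational part matters.
At the order-3 pole 12/11 set g(τ) = (τ - (12/11))^3*(rational part) = -17*τ/40 - 8/13.
Order-3 pole: residue = g''(a)/2; g''(12/11) = 0, so the residue is 0.
List the singular points by increasing real part (a conjugate pair: the negative imaginary part first).

Radius of convergence at 0: 4/5.
At 4/5: an algebraic (square-root) branch point.
At 12/11: a pole of order 3; residue 0.


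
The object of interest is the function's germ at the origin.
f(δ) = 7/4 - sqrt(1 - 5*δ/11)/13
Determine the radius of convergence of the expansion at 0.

The radius of convergence is 11/5.

Branch term (-1/13)*sqrt(1 - δ/(11/5)): its argument vanishes at δ = 11/5, a square-root branch point, modulus 11/5.
The radius of convergence is the smallest modulus among the singular points: 11/5.


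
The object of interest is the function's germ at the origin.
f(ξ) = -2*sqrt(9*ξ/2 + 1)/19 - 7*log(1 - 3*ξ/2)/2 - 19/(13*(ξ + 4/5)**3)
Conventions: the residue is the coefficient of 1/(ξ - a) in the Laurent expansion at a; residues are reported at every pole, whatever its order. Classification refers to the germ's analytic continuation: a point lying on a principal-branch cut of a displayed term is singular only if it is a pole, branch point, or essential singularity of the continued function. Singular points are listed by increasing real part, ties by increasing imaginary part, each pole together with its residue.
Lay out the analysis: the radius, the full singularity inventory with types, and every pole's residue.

Denominator factor (ξ + 4/5)^3: pole of order 3 at -4/5, modulus 4/5.
Branch term (-2/19)*sqrt(1 - ξ/(-2/9)): its argument vanishes at ξ = -2/9, a square-root branch point, modulus 2/9.
Branch term (-7/2)*log(1 - ξ/(2/3)): its argument vanishes at ξ = 2/3, a logarithmic branch point, modulus 2/3.
The radius of convergence is the smallest modulus among the singular points: 2/9.
The branch terms are analytic at -4/5 and contribute nothing to the residue; only the rational part matters.
At the order-3 pole -4/5 set g(ξ) = (ξ - (-4/5))^3*(rational part) = -19/13.
Order-3 pole: residue = g''(a)/2; g''(-4/5) = 0, so the residue is 0.
List the singular points by increasing real part (a conjugate pair: the negative imaginary part first).

Radius of convergence at 0: 2/9.
At -4/5: a pole of order 3; residue 0.
At -2/9: an algebraic (square-root) branch point.
At 2/3: a logarithmic branch point.


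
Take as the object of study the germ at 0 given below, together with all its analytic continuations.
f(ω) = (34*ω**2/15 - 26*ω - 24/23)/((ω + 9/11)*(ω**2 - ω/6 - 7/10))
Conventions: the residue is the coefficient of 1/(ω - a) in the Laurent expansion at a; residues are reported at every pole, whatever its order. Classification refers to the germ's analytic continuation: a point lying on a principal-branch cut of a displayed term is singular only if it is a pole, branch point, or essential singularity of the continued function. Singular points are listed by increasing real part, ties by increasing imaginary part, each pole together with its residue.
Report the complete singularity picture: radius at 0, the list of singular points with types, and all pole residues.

Denominator factor (ω + 9/11): pole of order 1 at -9/11, modulus 9/11.
Denominator factor (ω**2 - ω/6 - 7/10): discriminant 509/180, real irrational roots 1/12 + (1/60)*sqrt(2545) and 1/12 - (1/60)*sqrt(2545); poles of order 1, moduli 1/12 + (1/60)*sqrt(2545) and -1/12 + (1/60)*sqrt(2545).
The radius of convergence is the smallest modulus among the singular points: -1/12 + (1/60)*sqrt(2545).
At the order-1 pole -9/11 set g(ω) = (ω - (-9/11))*f(ω) = (34*ω**2/15 - 26*ω - 24/23)/(ω**2 - ω/6 - 7/10).
Simple pole: residue = g(a) at a = -9/11, which is 75651/368.
The factor ω**2 - ω/6 - 7/10 splits as (ω - a)(ω - a') with a = 1/12 - (1/60)*sqrt(2545), a' = 1/12 + (1/60)*sqrt(2545). At the order-1 pole a set g(ω) = (ω - a)*f(ω) = [(34*ω**2/15 - 26*ω - 24/23)/(ω + 9/11)] / (ω - a').
Simple pole: residue = g(a) at a = 1/12 - (1/60)*sqrt(2545), which is -1122253/11040 - (10443521/5619360)*sqrt(2545).
The factor ω**2 - ω/6 - 7/10 splits as (ω - a)(ω - a') with a = 1/12 + (1/60)*sqrt(2545), a' = 1/12 - (1/60)*sqrt(2545). At the order-1 pole a set g(ω) = (ω - a)*f(ω) = [(34*ω**2/15 - 26*ω - 24/23)/(ω + 9/11)] / (ω - a').
Simple pole: residue = g(a) at a = 1/12 + (1/60)*sqrt(2545), which is -1122253/11040 + (10443521/5619360)*sqrt(2545).
List the singular points by increasing real part (a conjugate pair: the negative imaginary part first).

Radius of convergence at 0: -1/12 + (1/60)*sqrt(2545).
At -9/11: a pole of order 1; residue 75651/368.
At 1/12 - (1/60)*sqrt(2545): a pole of order 1; residue -1122253/11040 - (10443521/5619360)*sqrt(2545).
At 1/12 + (1/60)*sqrt(2545): a pole of order 1; residue -1122253/11040 + (10443521/5619360)*sqrt(2545).


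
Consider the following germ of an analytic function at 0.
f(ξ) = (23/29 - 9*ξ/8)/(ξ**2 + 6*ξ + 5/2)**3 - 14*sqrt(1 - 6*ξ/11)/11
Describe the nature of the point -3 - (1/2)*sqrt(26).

The denominator factor ξ**2 + 6*ξ + 5/2 vanishes at -3 - (1/2)*sqrt(26) and appears to the power 3; the numerator there equals 967/232 + (9/16)*sqrt(26), nonzero, and no other factor vanishes.
The branch terms are analytic at this point.
Hence a pole whose order is the multiplicity, 3.

The point is a pole of order 3.


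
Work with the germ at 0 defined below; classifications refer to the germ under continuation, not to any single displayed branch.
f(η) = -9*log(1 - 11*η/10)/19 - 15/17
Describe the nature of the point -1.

The point is a regular point.

There is no denominator, hence no pole anywhere.
Branch term log(1 - η/(10/11)): argument at -1 is 21/10, nonzero, so -1 is not its branch point (a point on a principal cut is still regular for the continued germ).
So the germ continues analytically to -1.


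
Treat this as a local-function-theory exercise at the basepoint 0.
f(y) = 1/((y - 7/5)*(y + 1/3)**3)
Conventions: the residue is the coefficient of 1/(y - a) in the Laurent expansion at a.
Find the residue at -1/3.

At the order-3 pole -1/3 set g(y) = (y - (-1/3))^3*f(y) = 1/(y - 7/5).
Order-3 pole: residue = g''(a)/2; g''(-1/3) = -3375/8788, so the residue is -3375/17576.

The residue is -3375/17576.


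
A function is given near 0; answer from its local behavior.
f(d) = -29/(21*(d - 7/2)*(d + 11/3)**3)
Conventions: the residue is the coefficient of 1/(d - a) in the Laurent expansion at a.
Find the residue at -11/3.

At the order-3 pole -11/3 set g(d) = (d - (-11/3))^3*f(d) = -29/(21*(d - 7/2)).
Order-3 pole: residue = g''(a)/2; g''(-11/3) = 4176/556549, so the residue is 2088/556549.

The residue is 2088/556549.


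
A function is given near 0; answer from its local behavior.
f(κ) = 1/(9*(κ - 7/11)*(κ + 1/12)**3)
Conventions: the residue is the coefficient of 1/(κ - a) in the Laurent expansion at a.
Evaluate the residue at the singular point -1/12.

The residue is -255552/857375.

At the order-3 pole -1/12 set g(κ) = (κ - (-1/12))^3*f(κ) = 1/(9*(κ - 7/11)).
Order-3 pole: residue = g''(a)/2; g''(-1/12) = -511104/857375, so the residue is -255552/857375.


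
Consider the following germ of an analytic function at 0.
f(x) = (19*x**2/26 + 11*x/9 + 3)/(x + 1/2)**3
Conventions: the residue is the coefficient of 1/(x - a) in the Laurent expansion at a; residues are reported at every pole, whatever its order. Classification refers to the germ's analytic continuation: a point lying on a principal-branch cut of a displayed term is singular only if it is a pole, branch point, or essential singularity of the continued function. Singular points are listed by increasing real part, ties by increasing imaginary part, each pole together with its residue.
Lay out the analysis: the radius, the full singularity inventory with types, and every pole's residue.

Denominator factor (x + 1/2)^3: pole of order 3 at -1/2, modulus 1/2.
The radius of convergence is the smallest modulus among the singular points: 1/2.
At the order-3 pole -1/2 set g(x) = (x - (-1/2))^3*f(x) = 19*x**2/26 + 11*x/9 + 3.
Order-3 pole: residue = g''(a)/2; g''(-1/2) = 19/13, so the residue is 19/26.

Radius of convergence at 0: 1/2.
At -1/2: a pole of order 3; residue 19/26.


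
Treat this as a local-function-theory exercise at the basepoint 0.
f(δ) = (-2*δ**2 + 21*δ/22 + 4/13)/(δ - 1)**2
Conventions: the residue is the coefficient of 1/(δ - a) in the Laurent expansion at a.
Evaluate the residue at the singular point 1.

The residue is -67/22.

At the order-2 pole 1 set g(δ) = (δ - (1))^2*f(δ) = -2*δ**2 + 21*δ/22 + 4/13.
Order-2 pole: residue = g'(a); g'(1) = -67/22, so the residue is -67/22.


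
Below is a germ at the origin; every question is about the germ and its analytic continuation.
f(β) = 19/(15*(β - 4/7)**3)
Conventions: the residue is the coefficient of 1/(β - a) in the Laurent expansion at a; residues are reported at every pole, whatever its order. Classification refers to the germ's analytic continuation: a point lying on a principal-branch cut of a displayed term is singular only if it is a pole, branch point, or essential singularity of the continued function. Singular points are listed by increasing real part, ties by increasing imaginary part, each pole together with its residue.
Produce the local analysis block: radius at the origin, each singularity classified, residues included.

Denominator factor (β - 4/7)^3: pole of order 3 at 4/7, modulus 4/7.
The radius of convergence is the smallest modulus among the singular points: 4/7.
At the order-3 pole 4/7 set g(β) = (β - (4/7))^3*f(β) = 19/15.
Order-3 pole: residue = g''(a)/2; g''(4/7) = 0, so the residue is 0.

Radius of convergence at 0: 4/7.
At 4/7: a pole of order 3; residue 0.


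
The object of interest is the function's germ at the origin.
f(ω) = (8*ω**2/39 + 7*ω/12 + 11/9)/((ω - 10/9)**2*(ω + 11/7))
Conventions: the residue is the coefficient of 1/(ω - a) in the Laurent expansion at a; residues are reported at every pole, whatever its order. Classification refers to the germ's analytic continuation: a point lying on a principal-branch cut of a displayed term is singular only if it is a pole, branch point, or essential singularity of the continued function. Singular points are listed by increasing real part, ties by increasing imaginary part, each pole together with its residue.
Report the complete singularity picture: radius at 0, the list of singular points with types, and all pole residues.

Denominator factor (ω + 11/7): pole of order 1 at -11/7, modulus 11/7.
Denominator factor (ω - 10/9)^2: pole of order 2 at 10/9, modulus 10/9.
The radius of convergence is the smallest modulus among the singular points: 10/9.
At the order-1 pole -11/7 set g(ω) = (ω - (-11/7))*f(ω) = (8*ω**2/39 + 7*ω/12 + 11/9)/(ω - 10/9)**2.
Simple pole: residue = g(a) at a = -11/7, which is 167607/1485172.
At the order-2 pole 10/9 set g(ω) = (ω - (10/9))^2*f(ω) = (8*ω**2/39 + 7*ω/12 + 11/9)/(ω + 11/7).
Order-2 pole: residue = g'(a); g'(10/9) = 411131/4455516, so the residue is 411131/4455516.
List the singular points by increasing real part (a conjugate pair: the negative imaginary part first).

Radius of convergence at 0: 10/9.
At -11/7: a pole of order 1; residue 167607/1485172.
At 10/9: a pole of order 2; residue 411131/4455516.


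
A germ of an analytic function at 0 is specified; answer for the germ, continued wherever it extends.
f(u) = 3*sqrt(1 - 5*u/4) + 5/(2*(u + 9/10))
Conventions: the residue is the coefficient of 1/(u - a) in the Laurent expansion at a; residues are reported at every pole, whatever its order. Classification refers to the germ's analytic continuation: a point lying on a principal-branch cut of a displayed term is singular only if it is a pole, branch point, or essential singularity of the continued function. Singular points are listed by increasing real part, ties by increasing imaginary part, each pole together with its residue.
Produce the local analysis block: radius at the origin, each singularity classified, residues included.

Radius of convergence at 0: 4/5.
At -9/10: a pole of order 1; residue 5/2.
At 4/5: an algebraic (square-root) branch point.

Denominator factor (u + 9/10): pole of order 1 at -9/10, modulus 9/10.
Branch term (3)*sqrt(1 - u/(4/5)): its argument vanishes at u = 4/5, a square-root branch point, modulus 4/5.
The radius of convergence is the smallest modulus among the singular points: 4/5.
The branch term is analytic at -9/10 and contributes nothing to the residue; only the rational part matters.
At the order-1 pole -9/10 set g(u) = (u - (-9/10))*(rational part) = 5/2.
Simple pole: residue = g(a) at a = -9/10, which is 5/2.
List the singular points by increasing real part (a conjugate pair: the negative imaginary part first).


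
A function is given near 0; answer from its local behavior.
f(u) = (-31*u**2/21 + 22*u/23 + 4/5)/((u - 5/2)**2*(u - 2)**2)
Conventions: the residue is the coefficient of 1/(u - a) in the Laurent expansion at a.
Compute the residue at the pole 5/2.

At the order-2 pole 5/2 set g(u) = (u - (5/2))^2*f(u) = (-31*u**2/21 + 22*u/23 + 4/5)/(u - 2)**2.
Order-2 pole: residue = g'(a); g'(5/2) = 171128/2415, so the residue is 171128/2415.

The residue is 171128/2415.


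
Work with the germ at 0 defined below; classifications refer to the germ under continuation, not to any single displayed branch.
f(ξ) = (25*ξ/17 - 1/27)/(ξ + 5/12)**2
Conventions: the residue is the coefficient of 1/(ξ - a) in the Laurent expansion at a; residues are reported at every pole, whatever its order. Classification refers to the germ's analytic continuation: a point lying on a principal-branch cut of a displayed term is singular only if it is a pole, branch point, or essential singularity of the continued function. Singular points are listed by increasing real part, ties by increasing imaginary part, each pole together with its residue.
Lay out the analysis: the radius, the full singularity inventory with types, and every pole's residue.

Denominator factor (ξ + 5/12)^2: pole of order 2 at -5/12, modulus 5/12.
The radius of convergence is the smallest modulus among the singular points: 5/12.
At the order-2 pole -5/12 set g(ξ) = (ξ - (-5/12))^2*f(ξ) = 25*ξ/17 - 1/27.
Order-2 pole: residue = g'(a); g'(-5/12) = 25/17, so the residue is 25/17.

Radius of convergence at 0: 5/12.
At -5/12: a pole of order 2; residue 25/17.


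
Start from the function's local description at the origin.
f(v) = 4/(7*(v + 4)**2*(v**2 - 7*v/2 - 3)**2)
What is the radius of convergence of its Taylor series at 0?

Denominator factor (v + 4)^2: pole of order 2 at -4, modulus 4.
Denominator factor (v**2 - 7*v/2 - 3)^2: discriminant 97/4, real irrational roots 7/4 + (1/4)*sqrt(97) and 7/4 - (1/4)*sqrt(97); poles of order 2, moduli 7/4 + (1/4)*sqrt(97) and -7/4 + (1/4)*sqrt(97).
The radius of convergence is the smallest modulus among the singular points: -7/4 + (1/4)*sqrt(97).

The radius of convergence is -7/4 + (1/4)*sqrt(97).


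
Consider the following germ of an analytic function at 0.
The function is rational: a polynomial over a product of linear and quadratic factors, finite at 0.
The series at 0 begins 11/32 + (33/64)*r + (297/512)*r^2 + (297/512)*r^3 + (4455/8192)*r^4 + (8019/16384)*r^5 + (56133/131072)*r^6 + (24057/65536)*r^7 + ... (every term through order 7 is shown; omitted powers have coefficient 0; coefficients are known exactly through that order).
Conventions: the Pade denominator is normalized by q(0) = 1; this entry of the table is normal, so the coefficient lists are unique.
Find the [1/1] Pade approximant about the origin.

The Pade approximant has numerator coefficients [11/32, 33/256]; denominator coefficients [1, -9/8].

Taylor coefficients needed (read off): a_0 = 11/32, a_1 = 33/64, a_2 = 297/512.
Write the denominator as Q(r) = 1 + q1*r. Requiring Q*f - P = O(r^3) with deg P <= 1 kills the coefficients of r^2..r^2 in Q*f:
  r^2: a_2 + q1*a_1 = 0, i.e. 297/512 + (33/64)*q1 = 0.
Solving this linear system: q1 = -9/8.
The numerator is Q*f truncated at degree 1: P0 = a_0 = 11/32; P1 = a_1 + q1*a_0 = 33/256.


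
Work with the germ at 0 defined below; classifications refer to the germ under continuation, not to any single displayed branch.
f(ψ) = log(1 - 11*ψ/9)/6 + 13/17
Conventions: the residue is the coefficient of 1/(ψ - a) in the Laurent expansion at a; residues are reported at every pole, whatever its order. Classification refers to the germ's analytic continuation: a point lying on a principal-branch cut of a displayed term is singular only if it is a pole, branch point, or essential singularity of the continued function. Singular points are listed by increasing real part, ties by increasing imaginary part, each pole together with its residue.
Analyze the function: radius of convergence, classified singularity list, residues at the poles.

Branch term (1/6)*log(1 - ψ/(9/11)): its argument vanishes at ψ = 9/11, a logarithmic branch point, modulus 9/11.
The radius of convergence is the smallest modulus among the singular points: 9/11.

Radius of convergence at 0: 9/11.
At 9/11: a logarithmic branch point.


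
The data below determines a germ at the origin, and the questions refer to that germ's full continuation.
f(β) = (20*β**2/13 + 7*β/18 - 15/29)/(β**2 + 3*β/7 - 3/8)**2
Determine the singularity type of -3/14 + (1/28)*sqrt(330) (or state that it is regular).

The denominator factor β**2 + 3*β/7 - 3/8 vanishes at -3/14 + (1/28)*sqrt(330) and appears to the power 2; the numerator there equals 26077/221676 - (443/45864)*sqrt(330), nonzero, and no other factor vanishes.
Hence a pole whose order is the multiplicity, 2.

The point is a pole of order 2.


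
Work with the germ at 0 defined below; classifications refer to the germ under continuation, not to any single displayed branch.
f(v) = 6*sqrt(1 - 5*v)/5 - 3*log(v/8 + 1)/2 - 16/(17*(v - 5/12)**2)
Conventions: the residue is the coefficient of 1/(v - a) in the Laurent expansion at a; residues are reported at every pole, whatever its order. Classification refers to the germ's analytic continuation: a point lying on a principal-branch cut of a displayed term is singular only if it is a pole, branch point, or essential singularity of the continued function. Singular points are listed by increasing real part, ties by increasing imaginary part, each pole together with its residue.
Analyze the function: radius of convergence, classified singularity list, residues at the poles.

Radius of convergence at 0: 1/5.
At -8: a logarithmic branch point.
At 1/5: an algebraic (square-root) branch point.
At 5/12: a pole of order 2; residue 0.

Denominator factor (v - 5/12)^2: pole of order 2 at 5/12, modulus 5/12.
Branch term (-3/2)*log(1 - v/(-8)): its argument vanishes at v = -8, a logarithmic branch point, modulus 8.
Branch term (6/5)*sqrt(1 - v/(1/5)): its argument vanishes at v = 1/5, a square-root branch point, modulus 1/5.
The radius of convergence is the smallest modulus among the singular points: 1/5.
The branch terms are analytic at 5/12 and contribute nothing to the residue; only the rational part matters.
At the order-2 pole 5/12 set g(v) = (v - (5/12))^2*(rational part) = -16/17.
Order-2 pole: residue = g'(a); g'(5/12) = 0, so the residue is 0.
List the singular points by increasing real part (a conjugate pair: the negative imaginary part first).


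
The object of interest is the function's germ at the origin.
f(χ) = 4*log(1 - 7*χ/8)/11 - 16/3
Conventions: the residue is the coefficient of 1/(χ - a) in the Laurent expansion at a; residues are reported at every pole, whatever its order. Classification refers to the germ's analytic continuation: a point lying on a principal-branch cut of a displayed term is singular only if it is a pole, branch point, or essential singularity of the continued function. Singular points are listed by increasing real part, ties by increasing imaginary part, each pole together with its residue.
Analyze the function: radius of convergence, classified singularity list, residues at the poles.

Branch term (4/11)*log(1 - χ/(8/7)): its argument vanishes at χ = 8/7, a logarithmic branch point, modulus 8/7.
The radius of convergence is the smallest modulus among the singular points: 8/7.

Radius of convergence at 0: 8/7.
At 8/7: a logarithmic branch point.


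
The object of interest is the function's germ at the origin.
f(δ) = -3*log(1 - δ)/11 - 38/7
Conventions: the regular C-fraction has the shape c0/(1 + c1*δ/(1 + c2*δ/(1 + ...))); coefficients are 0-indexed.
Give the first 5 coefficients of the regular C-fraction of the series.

The regular C-fraction coefficients are [-38/7, 21/418, -115/209, -209/1380, -481/1380].

Taylor coefficients (expand at 0): a_0 = -38/7, a_1 = 3/11, a_2 = 3/22, a_3 = 1/11, a_4 = 3/44.
c0 = a_0 = -38/7. Peel one level at a time: if S = 1 + c*δ/S' with S'(0) = 1, then c is the δ-coefficient of S and S' = c*δ/(S - 1).
S_1 = c0/f = 1 + (21/418)*δ + (2415/87362)*δ^2 + ...; c1 = 21/418.
S_2 = c1*δ/(S_1 - 1) = 1 + (-115/209)*δ + (-1/12)*δ^2 + ...; c2 = -115/209.
S_3 = c2*δ/(S_2 - 1) = 1 + (-209/1380)*δ + (-100529/1904400)*δ^2 + ...; c3 = -209/1380.
S_4 = c3*δ/(S_3 - 1) = 1 + (-481/1380)*δ + ...; c4 = -481/1380.


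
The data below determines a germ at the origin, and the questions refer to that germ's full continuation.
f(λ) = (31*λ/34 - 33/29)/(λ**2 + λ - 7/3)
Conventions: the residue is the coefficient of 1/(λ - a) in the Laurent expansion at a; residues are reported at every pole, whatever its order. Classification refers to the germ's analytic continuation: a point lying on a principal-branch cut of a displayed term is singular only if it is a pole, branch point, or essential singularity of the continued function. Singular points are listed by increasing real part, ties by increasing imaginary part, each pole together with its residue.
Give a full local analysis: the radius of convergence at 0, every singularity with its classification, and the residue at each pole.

Denominator factor (λ**2 + λ - 7/3): discriminant 31/3, real irrational roots -1/2 + (1/6)*sqrt(93) and -1/2 - (1/6)*sqrt(93); poles of order 1, moduli -1/2 + (1/6)*sqrt(93) and 1/2 + (1/6)*sqrt(93).
The radius of convergence is the smallest modulus among the singular points: -1/2 + (1/6)*sqrt(93).
The factor λ**2 + λ - 7/3 splits as (λ - a)(λ - a') with a = -1/2 - (1/6)*sqrt(93), a' = -1/2 + (1/6)*sqrt(93). At the order-1 pole a set g(λ) = (λ - a)*f(λ) = [31*λ/34 - 33/29] / (λ - a').
Simple pole: residue = g(a) at a = -1/2 - (1/6)*sqrt(93), which is 31/68 + (3143/61132)*sqrt(93).
The factor λ**2 + λ - 7/3 splits as (λ - a)(λ - a') with a = -1/2 + (1/6)*sqrt(93), a' = -1/2 - (1/6)*sqrt(93). At the order-1 pole a set g(λ) = (λ - a)*f(λ) = [31*λ/34 - 33/29] / (λ - a').
Simple pole: residue = g(a) at a = -1/2 + (1/6)*sqrt(93), which is 31/68 - (3143/61132)*sqrt(93).
List the singular points by increasing real part (a conjugate pair: the negative imaginary part first).

Radius of convergence at 0: -1/2 + (1/6)*sqrt(93).
At -1/2 - (1/6)*sqrt(93): a pole of order 1; residue 31/68 + (3143/61132)*sqrt(93).
At -1/2 + (1/6)*sqrt(93): a pole of order 1; residue 31/68 - (3143/61132)*sqrt(93).
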